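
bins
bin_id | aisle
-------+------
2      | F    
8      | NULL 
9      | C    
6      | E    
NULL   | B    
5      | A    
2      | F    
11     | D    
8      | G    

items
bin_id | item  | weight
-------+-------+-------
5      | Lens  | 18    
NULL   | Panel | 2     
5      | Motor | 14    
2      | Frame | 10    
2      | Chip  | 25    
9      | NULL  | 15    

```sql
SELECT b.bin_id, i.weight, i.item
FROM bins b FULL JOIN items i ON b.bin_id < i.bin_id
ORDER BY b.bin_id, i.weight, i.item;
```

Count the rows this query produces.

FULL OUTER JOIN keeps every row from both sides; unmatched rows get NULL for the other side's columns.
Matching on b.bin_id < i.bin_id. A NULL in a compared column never satisfies the condition.
Matched pairs: 10; unmatched b rows kept: 3; unmatched i rows kept: 3.
Total: 10 matched + 6 padded = 16 rows.

16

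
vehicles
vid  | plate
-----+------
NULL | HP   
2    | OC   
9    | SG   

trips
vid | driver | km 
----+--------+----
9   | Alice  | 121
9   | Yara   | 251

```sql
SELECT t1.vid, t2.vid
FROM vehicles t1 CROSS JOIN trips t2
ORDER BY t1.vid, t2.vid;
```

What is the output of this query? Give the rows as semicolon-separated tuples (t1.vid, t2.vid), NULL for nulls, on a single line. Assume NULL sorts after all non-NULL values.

CROSS JOIN pairs every row of `vehicles` with every row of `trips`: 3 × 2 = 6 rows.
After projecting and ordering:
t1.vid | t2.vid
2 | 9
2 | 9
9 | 9
9 | 9
NULL | 9
NULL | 9

(2, 9); (2, 9); (9, 9); (9, 9); (NULL, 9); (NULL, 9)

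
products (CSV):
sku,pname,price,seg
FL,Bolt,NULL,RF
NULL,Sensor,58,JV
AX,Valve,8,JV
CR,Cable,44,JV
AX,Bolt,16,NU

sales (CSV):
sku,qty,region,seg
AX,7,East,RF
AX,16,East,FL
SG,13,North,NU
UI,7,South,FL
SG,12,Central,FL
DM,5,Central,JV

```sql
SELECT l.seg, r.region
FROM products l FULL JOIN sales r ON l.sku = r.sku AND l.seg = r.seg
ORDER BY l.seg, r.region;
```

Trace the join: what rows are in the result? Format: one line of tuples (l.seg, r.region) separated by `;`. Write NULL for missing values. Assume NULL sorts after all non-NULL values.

FULL OUTER JOIN keeps every row from both sides; unmatched rows get NULL for the other side's columns.
Matching on l.sku = r.sku AND l.seg = r.seg. A NULL in a compared column never satisfies the condition.
- l[0] sku=FL, seg=RF → no match; kept with NULLs on the r side.
- l[1] sku=NULL, seg=JV → no match; kept with NULLs on the r side.
- l[2] sku=AX, seg=JV → no match; kept with NULLs on the r side.
- l[3] sku=CR, seg=JV → no match; kept with NULLs on the r side.
- l[4] sku=AX, seg=NU → no match; kept with NULLs on the r side.
- 6 r row(s) had no l match → kept, l columns NULL.

(JV, NULL); (JV, NULL); (JV, NULL); (NU, NULL); (RF, NULL); (NULL, Central); (NULL, Central); (NULL, East); (NULL, East); (NULL, North); (NULL, South)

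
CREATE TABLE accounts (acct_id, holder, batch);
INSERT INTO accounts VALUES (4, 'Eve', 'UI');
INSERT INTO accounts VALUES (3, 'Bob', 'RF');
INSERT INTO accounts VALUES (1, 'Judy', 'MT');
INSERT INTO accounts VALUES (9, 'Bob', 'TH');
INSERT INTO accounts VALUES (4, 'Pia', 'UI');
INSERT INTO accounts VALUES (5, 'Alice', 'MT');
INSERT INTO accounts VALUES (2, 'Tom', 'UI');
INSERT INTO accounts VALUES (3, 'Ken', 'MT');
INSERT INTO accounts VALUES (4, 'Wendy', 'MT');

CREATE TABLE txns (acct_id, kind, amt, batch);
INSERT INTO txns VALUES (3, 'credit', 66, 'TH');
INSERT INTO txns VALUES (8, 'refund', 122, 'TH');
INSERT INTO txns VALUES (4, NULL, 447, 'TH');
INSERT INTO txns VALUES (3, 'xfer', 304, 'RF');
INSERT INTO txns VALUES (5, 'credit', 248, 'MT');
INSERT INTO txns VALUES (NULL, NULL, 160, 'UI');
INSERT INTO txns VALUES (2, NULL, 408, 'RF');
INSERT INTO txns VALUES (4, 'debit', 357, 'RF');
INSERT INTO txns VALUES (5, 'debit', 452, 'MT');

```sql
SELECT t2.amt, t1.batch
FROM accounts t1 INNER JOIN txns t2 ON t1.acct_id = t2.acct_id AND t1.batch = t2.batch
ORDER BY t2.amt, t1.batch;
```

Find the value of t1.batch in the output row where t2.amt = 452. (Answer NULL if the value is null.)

INNER JOIN keeps only pairs where the ON condition holds.
Matching on t1.acct_id = t2.acct_id AND t1.batch = t2.batch. A NULL in a compared column never satisfies the condition.
Matched pairs: 3.

MT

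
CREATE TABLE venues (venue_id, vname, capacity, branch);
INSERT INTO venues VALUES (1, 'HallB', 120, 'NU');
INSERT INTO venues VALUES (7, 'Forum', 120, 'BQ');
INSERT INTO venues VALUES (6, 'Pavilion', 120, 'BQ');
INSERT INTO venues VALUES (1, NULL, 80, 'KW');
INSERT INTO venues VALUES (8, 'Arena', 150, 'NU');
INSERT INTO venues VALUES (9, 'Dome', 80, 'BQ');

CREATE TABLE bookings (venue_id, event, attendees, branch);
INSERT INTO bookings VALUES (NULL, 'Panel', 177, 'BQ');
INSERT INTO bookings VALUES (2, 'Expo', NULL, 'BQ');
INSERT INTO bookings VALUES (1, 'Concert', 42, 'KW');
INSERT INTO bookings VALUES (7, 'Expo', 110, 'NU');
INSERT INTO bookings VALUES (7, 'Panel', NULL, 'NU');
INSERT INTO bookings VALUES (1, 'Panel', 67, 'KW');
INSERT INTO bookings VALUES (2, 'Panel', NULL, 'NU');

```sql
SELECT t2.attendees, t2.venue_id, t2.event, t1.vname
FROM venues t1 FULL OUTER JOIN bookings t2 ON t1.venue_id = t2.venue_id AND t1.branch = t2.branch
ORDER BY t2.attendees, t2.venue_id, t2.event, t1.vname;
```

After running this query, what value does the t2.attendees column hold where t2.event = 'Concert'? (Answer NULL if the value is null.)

FULL OUTER JOIN keeps every row from both sides; unmatched rows get NULL for the other side's columns.
Matching on t1.venue_id = t2.venue_id AND t1.branch = t2.branch. A NULL in a compared column never satisfies the condition.
- t1 row (venue_id=1, branch=NU): no match → kept, t2 columns NULL.
- t1 row (venue_id=7, branch=BQ): no match → kept, t2 columns NULL.
- t1 row (venue_id=6, branch=BQ): no match → kept, t2 columns NULL.
- t1 row (venue_id=1, branch=KW): matches 2 t2 row(s) → 2 output row(s).
- t1 row (venue_id=8, branch=NU): no match → kept, t2 columns NULL.
- t1 row (venue_id=9, branch=BQ): no match → kept, t2 columns NULL.
- plus 5 unmatched t2 row(s), each kept with NULL t1 columns.

42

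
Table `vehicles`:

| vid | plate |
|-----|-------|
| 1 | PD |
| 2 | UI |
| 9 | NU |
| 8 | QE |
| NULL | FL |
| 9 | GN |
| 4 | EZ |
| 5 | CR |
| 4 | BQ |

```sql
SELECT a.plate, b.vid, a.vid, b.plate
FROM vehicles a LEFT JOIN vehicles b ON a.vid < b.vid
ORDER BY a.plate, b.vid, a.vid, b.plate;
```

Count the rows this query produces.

29

LEFT JOIN keeps every row from `vehicles a`; unmatched rows get NULL for `vehicles b`'s columns.
Matching on a.vid < b.vid. A NULL in a compared column never satisfies the condition.
- a row (vid=1): matches 7 b row(s) → 7 output row(s).
- a row (vid=2): matches 6 b row(s) → 6 output row(s).
- a row (vid=9): no match → kept, b columns NULL.
- a row (vid=8): matches 2 b row(s) → 2 output row(s).
- a row (vid=NULL): no match → kept, b columns NULL.
- a row (vid=9): no match → kept, b columns NULL.
- a row (vid=4): matches 4 b row(s) → 4 output row(s).
- a row (vid=5): matches 3 b row(s) → 3 output row(s).
- a row (vid=4): matches 4 b row(s) → 4 output row(s).
Total: 26 matched + 3 padded = 29 rows.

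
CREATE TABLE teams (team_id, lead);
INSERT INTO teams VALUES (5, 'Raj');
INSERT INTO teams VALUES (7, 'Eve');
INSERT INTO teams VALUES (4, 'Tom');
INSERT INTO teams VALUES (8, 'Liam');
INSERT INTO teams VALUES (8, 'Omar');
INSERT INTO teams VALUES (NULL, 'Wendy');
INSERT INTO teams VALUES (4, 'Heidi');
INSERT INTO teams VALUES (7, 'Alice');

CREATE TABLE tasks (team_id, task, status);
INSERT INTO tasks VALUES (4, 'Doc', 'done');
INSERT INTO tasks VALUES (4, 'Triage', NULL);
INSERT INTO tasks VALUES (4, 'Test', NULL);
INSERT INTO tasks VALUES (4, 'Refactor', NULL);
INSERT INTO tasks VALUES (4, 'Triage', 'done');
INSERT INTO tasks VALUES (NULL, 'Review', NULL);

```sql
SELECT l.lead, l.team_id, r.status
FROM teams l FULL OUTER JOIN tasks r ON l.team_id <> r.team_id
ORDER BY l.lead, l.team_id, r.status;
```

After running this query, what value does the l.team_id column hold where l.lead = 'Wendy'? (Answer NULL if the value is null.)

FULL OUTER JOIN keeps every row from both sides; unmatched rows get NULL for the other side's columns.
Matching on l.team_id <> r.team_id. A NULL in a compared column never satisfies the condition.
- l (team_id=5) pairs with 5 row(s) of r.
- l (team_id=7) pairs with 5 row(s) of r.
- l (team_id=4) has no partner → padded with NULL.
- l (team_id=8) pairs with 5 row(s) of r.
- l (team_id=8) pairs with 5 row(s) of r.
- l (team_id=NULL) has no partner → padded with NULL.
- l (team_id=4) has no partner → padded with NULL.
- l (team_id=7) pairs with 5 row(s) of r.
- 1 row(s) from r found no l partner → padded with NULL.

NULL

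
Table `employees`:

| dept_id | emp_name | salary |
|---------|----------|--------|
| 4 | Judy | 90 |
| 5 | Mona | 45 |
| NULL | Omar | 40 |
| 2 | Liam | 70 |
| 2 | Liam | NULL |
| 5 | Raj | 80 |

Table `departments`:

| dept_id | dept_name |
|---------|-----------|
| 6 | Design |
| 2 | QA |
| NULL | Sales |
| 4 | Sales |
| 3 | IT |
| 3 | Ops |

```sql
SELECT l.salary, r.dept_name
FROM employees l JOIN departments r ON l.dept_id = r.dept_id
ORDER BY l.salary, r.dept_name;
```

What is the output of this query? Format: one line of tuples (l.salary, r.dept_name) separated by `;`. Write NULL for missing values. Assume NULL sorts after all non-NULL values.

(70, QA); (90, Sales); (NULL, QA)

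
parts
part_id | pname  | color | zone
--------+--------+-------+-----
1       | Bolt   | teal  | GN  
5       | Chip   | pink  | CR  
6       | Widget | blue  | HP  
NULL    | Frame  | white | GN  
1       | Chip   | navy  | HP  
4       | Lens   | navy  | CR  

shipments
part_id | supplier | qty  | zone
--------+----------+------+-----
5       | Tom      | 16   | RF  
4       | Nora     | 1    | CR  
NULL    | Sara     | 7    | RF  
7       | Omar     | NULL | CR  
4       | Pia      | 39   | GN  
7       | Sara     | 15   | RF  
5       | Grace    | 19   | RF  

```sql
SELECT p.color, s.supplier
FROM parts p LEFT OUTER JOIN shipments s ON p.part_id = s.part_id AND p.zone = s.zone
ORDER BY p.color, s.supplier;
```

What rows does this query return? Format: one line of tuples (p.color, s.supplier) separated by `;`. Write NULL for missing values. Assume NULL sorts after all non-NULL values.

LEFT JOIN keeps every row from `parts`; unmatched rows get NULL for `shipments`'s columns.
Matching on p.part_id = s.part_id AND p.zone = s.zone. A NULL in a compared column never satisfies the condition.
- p (part_id=1, zone=GN) has no partner → padded with NULL.
- p (part_id=5, zone=CR) has no partner → padded with NULL.
- p (part_id=6, zone=HP) has no partner → padded with NULL.
- p (part_id=NULL, zone=GN) has no partner → padded with NULL.
- p (part_id=1, zone=HP) has no partner → padded with NULL.
- p (part_id=4, zone=CR) pairs with 1 row(s) of s.
After projecting and ordering:
p.color | s.supplier
blue | NULL
navy | Nora
navy | NULL
pink | NULL
teal | NULL
white | NULL

(blue, NULL); (navy, Nora); (navy, NULL); (pink, NULL); (teal, NULL); (white, NULL)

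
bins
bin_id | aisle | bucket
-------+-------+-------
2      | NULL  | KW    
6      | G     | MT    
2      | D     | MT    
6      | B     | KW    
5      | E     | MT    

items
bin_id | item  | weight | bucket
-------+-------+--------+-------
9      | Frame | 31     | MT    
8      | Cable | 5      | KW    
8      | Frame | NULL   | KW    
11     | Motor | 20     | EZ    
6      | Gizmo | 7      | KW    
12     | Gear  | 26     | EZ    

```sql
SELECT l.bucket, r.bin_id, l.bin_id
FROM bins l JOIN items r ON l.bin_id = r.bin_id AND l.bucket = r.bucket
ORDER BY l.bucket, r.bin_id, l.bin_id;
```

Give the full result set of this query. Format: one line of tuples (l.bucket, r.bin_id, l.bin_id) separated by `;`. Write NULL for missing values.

INNER JOIN keeps only pairs where the ON condition holds.
Matching on l.bin_id = r.bin_id AND l.bucket = r.bucket.
Matched pairs: 1.

(KW, 6, 6)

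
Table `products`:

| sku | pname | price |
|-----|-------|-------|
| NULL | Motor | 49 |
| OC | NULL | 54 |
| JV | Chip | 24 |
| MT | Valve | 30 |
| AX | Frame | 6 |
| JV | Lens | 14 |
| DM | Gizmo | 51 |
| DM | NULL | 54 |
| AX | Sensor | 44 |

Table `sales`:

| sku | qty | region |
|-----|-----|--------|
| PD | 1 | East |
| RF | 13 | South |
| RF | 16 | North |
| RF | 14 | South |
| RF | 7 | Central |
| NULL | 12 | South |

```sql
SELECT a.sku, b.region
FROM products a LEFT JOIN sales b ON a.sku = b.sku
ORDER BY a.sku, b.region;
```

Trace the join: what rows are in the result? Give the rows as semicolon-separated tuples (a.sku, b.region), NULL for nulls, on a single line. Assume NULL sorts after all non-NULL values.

(AX, NULL); (AX, NULL); (DM, NULL); (DM, NULL); (JV, NULL); (JV, NULL); (MT, NULL); (OC, NULL); (NULL, NULL)

LEFT JOIN keeps every row from `products`; unmatched rows get NULL for `sales`'s columns.
Matching on a.sku = b.sku. A NULL in a compared column never satisfies the condition.
Matched pairs: 0; unmatched a rows kept: 9.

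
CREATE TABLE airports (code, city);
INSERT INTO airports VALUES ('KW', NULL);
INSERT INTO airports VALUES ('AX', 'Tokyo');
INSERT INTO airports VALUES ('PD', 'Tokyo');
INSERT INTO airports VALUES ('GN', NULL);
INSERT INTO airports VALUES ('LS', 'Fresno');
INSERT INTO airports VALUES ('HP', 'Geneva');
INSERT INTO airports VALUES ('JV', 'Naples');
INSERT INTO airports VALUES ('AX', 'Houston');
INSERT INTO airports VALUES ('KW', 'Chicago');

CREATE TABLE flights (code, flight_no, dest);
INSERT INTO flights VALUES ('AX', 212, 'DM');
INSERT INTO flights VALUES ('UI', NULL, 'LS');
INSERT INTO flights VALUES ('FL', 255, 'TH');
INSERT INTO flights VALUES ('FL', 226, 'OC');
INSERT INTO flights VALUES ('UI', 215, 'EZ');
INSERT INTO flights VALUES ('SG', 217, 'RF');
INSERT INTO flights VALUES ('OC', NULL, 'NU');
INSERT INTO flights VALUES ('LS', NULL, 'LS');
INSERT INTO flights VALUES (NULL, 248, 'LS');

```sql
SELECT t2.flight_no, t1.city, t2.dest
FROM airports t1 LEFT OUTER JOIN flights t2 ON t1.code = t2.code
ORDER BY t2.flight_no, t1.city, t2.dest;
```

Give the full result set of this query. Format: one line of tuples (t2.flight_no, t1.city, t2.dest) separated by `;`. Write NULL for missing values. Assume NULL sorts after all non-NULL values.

(212, Houston, DM); (212, Tokyo, DM); (NULL, Chicago, NULL); (NULL, Fresno, LS); (NULL, Geneva, NULL); (NULL, Naples, NULL); (NULL, Tokyo, NULL); (NULL, NULL, NULL); (NULL, NULL, NULL)

LEFT JOIN keeps every row from `airports`; unmatched rows get NULL for `flights`'s columns.
Matching on t1.code = t2.code. A NULL in a compared column never satisfies the condition.
- t1 row (code=KW): no match → kept, t2 columns NULL.
- t1 row (code=AX): matches 1 t2 row(s) → 1 output row(s).
- t1 row (code=PD): no match → kept, t2 columns NULL.
- t1 row (code=GN): no match → kept, t2 columns NULL.
- t1 row (code=LS): matches 1 t2 row(s) → 1 output row(s).
- t1 row (code=HP): no match → kept, t2 columns NULL.
- t1 row (code=JV): no match → kept, t2 columns NULL.
- t1 row (code=AX): matches 1 t2 row(s) → 1 output row(s).
- t1 row (code=KW): no match → kept, t2 columns NULL.
After projecting and ordering:
t2.flight_no | t1.city | t2.dest
212 | Houston | DM
212 | Tokyo | DM
NULL | Chicago | NULL
NULL | Fresno | LS
NULL | Geneva | NULL
NULL | Naples | NULL
NULL | Tokyo | NULL
NULL | NULL | NULL
NULL | NULL | NULL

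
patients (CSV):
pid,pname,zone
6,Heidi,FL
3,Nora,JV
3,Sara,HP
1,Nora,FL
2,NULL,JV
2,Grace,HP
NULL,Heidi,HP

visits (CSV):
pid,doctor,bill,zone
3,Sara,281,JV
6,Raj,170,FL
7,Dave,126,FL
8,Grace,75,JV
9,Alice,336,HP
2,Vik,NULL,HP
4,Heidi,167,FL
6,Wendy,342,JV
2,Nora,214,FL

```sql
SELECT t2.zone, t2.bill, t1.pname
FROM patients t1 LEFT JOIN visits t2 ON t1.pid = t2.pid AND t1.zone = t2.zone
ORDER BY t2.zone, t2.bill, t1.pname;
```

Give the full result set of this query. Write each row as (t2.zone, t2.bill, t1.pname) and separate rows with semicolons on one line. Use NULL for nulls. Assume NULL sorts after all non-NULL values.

(FL, 170, Heidi); (HP, NULL, Grace); (JV, 281, Nora); (NULL, NULL, Heidi); (NULL, NULL, Nora); (NULL, NULL, Sara); (NULL, NULL, NULL)

LEFT JOIN keeps every row from `patients`; unmatched rows get NULL for `visits`'s columns.
Matching on t1.pid = t2.pid AND t1.zone = t2.zone. A NULL in a compared column never satisfies the condition.
- t1[0] pid=6, zone=FL → 1 match(es) in t2 → 1 row(s).
- t1[1] pid=3, zone=JV → 1 match(es) in t2 → 1 row(s).
- t1[2] pid=3, zone=HP → no match; kept with NULLs on the t2 side.
- t1[3] pid=1, zone=FL → no match; kept with NULLs on the t2 side.
- t1[4] pid=2, zone=JV → no match; kept with NULLs on the t2 side.
- t1[5] pid=2, zone=HP → 1 match(es) in t2 → 1 row(s).
- t1[6] pid=NULL, zone=HP → no match; kept with NULLs on the t2 side.
After projecting and ordering:
t2.zone | t2.bill | t1.pname
FL | 170 | Heidi
HP | NULL | Grace
JV | 281 | Nora
NULL | NULL | Heidi
NULL | NULL | Nora
NULL | NULL | Sara
NULL | NULL | NULL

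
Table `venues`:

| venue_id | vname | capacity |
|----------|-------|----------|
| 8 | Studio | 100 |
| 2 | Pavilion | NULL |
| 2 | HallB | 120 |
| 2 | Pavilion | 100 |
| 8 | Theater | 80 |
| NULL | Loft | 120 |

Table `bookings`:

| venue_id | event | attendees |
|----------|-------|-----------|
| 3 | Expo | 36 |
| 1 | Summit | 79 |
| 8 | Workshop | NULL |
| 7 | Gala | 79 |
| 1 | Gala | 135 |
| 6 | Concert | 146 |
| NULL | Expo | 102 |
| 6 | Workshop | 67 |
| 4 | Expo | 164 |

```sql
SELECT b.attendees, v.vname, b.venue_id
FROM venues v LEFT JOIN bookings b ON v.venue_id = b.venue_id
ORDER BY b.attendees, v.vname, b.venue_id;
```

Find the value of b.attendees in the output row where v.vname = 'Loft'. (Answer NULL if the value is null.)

NULL

LEFT JOIN keeps every row from `venues`; unmatched rows get NULL for `bookings`'s columns.
Matching on v.venue_id = b.venue_id. A NULL in a compared column never satisfies the condition.
- v (venue_id=8) pairs with 1 row(s) of b.
- v (venue_id=2) has no partner → padded with NULL.
- v (venue_id=2) has no partner → padded with NULL.
- v (venue_id=2) has no partner → padded with NULL.
- v (venue_id=8) pairs with 1 row(s) of b.
- v (venue_id=NULL) has no partner → padded with NULL.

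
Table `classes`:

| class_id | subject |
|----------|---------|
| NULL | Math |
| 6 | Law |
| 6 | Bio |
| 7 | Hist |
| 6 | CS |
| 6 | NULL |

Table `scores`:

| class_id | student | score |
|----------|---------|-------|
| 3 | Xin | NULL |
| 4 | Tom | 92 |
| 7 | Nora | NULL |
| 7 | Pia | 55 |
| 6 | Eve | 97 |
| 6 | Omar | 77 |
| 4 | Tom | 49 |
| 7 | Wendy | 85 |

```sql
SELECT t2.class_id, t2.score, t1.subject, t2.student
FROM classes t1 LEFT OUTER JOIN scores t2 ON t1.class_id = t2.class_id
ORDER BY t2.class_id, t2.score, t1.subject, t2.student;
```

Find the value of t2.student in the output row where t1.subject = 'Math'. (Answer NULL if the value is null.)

NULL

LEFT JOIN keeps every row from `classes`; unmatched rows get NULL for `scores`'s columns.
Matching on t1.class_id = t2.class_id. A NULL in a compared column never satisfies the condition.
Matched pairs: 11; unmatched t1 rows kept: 1.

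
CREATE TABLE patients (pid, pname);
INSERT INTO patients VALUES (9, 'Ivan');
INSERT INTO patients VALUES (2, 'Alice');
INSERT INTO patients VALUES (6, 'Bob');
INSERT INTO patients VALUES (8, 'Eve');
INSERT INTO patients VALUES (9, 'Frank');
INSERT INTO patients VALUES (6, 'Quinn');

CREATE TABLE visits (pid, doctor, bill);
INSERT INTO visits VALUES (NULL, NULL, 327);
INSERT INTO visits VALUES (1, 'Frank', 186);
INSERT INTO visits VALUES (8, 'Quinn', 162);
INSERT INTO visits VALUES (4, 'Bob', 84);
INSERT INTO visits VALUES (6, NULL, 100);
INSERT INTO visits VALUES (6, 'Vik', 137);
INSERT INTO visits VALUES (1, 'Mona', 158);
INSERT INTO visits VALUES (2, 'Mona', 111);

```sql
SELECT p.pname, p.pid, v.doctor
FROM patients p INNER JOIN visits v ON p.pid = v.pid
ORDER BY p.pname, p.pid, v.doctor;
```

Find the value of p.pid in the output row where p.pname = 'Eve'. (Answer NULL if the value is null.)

INNER JOIN keeps only pairs where the ON condition holds.
Matching on p.pid = v.pid. A NULL in a compared column never satisfies the condition.
- p row (pid=9): no match → dropped.
- p row (pid=2): matches 1 v row(s) → 1 output row(s).
- p row (pid=6): matches 2 v row(s) → 2 output row(s).
- p row (pid=8): matches 1 v row(s) → 1 output row(s).
- p row (pid=9): no match → dropped.
- p row (pid=6): matches 2 v row(s) → 2 output row(s).

8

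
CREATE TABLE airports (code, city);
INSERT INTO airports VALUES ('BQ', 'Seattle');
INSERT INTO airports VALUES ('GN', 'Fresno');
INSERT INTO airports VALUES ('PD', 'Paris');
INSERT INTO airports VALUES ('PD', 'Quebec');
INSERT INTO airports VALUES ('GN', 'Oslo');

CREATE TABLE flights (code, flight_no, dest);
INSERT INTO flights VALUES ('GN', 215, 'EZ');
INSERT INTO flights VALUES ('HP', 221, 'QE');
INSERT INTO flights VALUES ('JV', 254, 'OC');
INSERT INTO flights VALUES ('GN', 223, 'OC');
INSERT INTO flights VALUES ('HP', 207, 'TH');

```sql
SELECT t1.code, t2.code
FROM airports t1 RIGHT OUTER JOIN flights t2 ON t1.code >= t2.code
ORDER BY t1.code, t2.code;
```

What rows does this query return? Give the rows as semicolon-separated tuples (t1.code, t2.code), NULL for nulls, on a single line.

RIGHT JOIN keeps every row from `flights`; unmatched rows get NULL for `airports`'s columns.
Matching on t1.code >= t2.code.
Matched pairs: 14; unmatched t2 rows kept: 0.

(GN, GN); (GN, GN); (GN, GN); (GN, GN); (PD, GN); (PD, GN); (PD, GN); (PD, GN); (PD, HP); (PD, HP); (PD, HP); (PD, HP); (PD, JV); (PD, JV)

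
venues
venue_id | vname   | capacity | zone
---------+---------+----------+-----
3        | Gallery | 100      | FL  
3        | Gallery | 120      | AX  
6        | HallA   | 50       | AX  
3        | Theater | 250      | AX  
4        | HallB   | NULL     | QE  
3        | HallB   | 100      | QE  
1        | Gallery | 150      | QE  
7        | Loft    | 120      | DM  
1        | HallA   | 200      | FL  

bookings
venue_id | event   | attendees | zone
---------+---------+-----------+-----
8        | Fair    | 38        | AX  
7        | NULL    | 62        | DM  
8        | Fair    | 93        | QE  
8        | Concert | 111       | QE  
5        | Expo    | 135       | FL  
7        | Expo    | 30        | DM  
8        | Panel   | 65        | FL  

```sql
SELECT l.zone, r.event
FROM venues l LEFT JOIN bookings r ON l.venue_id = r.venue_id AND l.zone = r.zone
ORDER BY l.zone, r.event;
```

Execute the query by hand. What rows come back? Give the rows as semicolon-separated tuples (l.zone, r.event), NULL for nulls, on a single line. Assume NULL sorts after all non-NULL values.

(AX, NULL); (AX, NULL); (AX, NULL); (DM, Expo); (DM, NULL); (FL, NULL); (FL, NULL); (QE, NULL); (QE, NULL); (QE, NULL)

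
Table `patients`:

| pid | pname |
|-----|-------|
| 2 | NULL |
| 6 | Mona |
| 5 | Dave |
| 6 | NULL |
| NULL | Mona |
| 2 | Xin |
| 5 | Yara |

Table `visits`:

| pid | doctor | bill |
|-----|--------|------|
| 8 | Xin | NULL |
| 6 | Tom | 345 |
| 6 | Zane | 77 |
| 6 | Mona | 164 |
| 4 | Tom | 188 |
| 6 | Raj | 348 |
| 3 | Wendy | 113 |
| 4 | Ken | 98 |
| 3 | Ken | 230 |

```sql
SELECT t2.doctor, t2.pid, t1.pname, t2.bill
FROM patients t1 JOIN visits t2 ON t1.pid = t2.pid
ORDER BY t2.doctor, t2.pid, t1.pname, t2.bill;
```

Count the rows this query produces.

INNER JOIN keeps only pairs where the ON condition holds.
Matching on t1.pid = t2.pid. A NULL in a compared column never satisfies the condition.
- t1 (pid=2) has no partner → excluded.
- t1 (pid=6) pairs with 4 row(s) of t2.
- t1 (pid=5) has no partner → excluded.
- t1 (pid=6) pairs with 4 row(s) of t2.
- t1 (pid=NULL) has no partner → excluded.
- t1 (pid=2) has no partner → excluded.
- t1 (pid=5) has no partner → excluded.
Total: 8 rows.

8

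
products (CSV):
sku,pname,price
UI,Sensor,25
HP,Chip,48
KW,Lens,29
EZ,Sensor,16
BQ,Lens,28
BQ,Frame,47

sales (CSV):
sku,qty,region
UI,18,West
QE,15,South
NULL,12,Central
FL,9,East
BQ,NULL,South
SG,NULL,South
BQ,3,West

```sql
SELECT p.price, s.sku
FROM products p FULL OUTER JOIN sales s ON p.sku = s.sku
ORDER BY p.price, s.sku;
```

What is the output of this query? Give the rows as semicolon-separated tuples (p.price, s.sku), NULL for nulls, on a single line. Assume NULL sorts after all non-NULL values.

(16, NULL); (25, UI); (28, BQ); (28, BQ); (29, NULL); (47, BQ); (47, BQ); (48, NULL); (NULL, FL); (NULL, QE); (NULL, SG); (NULL, NULL)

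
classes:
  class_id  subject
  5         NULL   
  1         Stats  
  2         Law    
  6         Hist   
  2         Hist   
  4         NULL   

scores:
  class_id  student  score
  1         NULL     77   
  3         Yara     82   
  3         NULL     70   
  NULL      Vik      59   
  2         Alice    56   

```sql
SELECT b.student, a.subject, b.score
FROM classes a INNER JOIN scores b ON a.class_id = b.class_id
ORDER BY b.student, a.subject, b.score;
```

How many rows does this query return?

INNER JOIN keeps only pairs where the ON condition holds.
Matching on a.class_id = b.class_id. A NULL in a compared column never satisfies the condition.
Matched pairs: 3.
Total: 3 rows.

3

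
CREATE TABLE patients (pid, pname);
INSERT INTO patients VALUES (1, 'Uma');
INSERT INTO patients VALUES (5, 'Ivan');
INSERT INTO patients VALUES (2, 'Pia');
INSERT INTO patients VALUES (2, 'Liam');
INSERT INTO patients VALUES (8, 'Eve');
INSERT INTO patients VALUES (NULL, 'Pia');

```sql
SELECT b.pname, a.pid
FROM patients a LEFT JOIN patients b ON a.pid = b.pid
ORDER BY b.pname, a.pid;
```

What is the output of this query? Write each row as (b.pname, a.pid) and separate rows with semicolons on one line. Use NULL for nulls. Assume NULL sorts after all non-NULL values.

(Eve, 8); (Ivan, 5); (Liam, 2); (Liam, 2); (Pia, 2); (Pia, 2); (Uma, 1); (NULL, NULL)

LEFT JOIN keeps every row from `patients a`; unmatched rows get NULL for `patients b`'s columns.
Matching on a.pid = b.pid. A NULL in a compared column never satisfies the condition.
- pid=1: 1 matching b row(s), so 1 row(s) emitted.
- pid=5: 1 matching b row(s), so 1 row(s) emitted.
- pid=2: 2 matching b row(s), so 2 row(s) emitted.
- pid=2: 2 matching b row(s), so 2 row(s) emitted.
- pid=8: 1 matching b row(s), so 1 row(s) emitted.
- pid=NULL: no b row matches, row kept with b columns NULL.
After projecting and ordering:
b.pname | a.pid
Eve | 8
Ivan | 5
Liam | 2
Liam | 2
Pia | 2
Pia | 2
Uma | 1
NULL | NULL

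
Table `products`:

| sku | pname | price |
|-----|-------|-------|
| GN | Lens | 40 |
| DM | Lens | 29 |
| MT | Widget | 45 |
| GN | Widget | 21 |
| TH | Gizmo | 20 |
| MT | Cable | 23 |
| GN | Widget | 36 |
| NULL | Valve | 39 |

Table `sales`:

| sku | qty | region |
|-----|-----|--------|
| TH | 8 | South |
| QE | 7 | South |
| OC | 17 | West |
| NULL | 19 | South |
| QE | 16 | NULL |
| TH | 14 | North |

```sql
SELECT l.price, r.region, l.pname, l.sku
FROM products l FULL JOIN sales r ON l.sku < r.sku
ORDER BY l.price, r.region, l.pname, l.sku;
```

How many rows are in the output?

FULL OUTER JOIN keeps every row from both sides; unmatched rows get NULL for the other side's columns.
Matching on l.sku < r.sku. A NULL in a compared column never satisfies the condition.
- l (sku=GN) pairs with 5 row(s) of r.
- l (sku=DM) pairs with 5 row(s) of r.
- l (sku=MT) pairs with 5 row(s) of r.
- l (sku=GN) pairs with 5 row(s) of r.
- l (sku=TH) has no partner → padded with NULL.
- l (sku=MT) pairs with 5 row(s) of r.
- l (sku=GN) pairs with 5 row(s) of r.
- l (sku=NULL) has no partner → padded with NULL.
- 1 r row(s) had no l match → kept, l columns NULL.
Total: 30 matched + 3 padded = 33 rows.

33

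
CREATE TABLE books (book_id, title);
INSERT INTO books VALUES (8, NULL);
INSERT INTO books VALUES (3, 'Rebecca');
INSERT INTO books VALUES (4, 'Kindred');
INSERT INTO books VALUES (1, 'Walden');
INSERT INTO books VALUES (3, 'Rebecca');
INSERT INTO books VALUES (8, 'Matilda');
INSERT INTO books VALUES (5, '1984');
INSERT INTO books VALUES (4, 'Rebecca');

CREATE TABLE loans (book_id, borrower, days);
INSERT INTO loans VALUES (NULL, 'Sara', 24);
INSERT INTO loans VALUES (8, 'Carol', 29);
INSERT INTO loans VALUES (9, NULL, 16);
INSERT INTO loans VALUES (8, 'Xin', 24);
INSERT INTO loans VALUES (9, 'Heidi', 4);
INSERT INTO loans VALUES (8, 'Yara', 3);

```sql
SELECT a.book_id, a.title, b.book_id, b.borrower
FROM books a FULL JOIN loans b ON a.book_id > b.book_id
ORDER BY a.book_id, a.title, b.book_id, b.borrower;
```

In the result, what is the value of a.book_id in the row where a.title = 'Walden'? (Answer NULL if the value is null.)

1

FULL OUTER JOIN keeps every row from both sides; unmatched rows get NULL for the other side's columns.
Matching on a.book_id > b.book_id. A NULL in a compared column never satisfies the condition.
Matched pairs: 0; unmatched a rows kept: 8; unmatched b rows kept: 6.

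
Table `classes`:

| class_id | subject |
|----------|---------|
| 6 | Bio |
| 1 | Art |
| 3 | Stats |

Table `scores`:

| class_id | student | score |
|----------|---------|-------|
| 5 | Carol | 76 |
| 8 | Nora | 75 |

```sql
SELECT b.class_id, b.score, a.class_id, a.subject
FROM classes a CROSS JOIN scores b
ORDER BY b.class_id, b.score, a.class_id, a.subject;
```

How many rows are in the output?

6

CROSS JOIN pairs every row of `classes` with every row of `scores`: 3 × 2 = 6 rows.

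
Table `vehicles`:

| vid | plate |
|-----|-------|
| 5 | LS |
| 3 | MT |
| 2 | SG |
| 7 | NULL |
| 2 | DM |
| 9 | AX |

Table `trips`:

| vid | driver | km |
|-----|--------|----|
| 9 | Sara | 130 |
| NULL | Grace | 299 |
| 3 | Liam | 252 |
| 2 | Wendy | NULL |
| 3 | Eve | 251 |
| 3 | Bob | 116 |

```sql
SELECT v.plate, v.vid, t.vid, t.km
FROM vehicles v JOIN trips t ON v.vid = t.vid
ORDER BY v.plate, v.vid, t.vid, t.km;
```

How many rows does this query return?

INNER JOIN keeps only pairs where the ON condition holds.
Matching on v.vid = t.vid. A NULL in a compared column never satisfies the condition.
- v (vid=5) has no partner → excluded.
- v (vid=3) pairs with 3 row(s) of t.
- v (vid=2) pairs with 1 row(s) of t.
- v (vid=7) has no partner → excluded.
- v (vid=2) pairs with 1 row(s) of t.
- v (vid=9) pairs with 1 row(s) of t.
Total: 6 rows.

6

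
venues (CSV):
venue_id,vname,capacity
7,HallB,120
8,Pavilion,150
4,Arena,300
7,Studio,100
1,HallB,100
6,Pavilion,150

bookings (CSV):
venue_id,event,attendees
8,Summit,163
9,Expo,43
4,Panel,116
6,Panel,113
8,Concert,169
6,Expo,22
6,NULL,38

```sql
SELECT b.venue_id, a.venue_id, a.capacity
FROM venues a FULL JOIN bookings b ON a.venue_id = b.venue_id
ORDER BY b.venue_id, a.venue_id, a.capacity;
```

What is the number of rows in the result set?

10

FULL OUTER JOIN keeps every row from both sides; unmatched rows get NULL for the other side's columns.
Matching on a.venue_id = b.venue_id.
- a[0] venue_id=7 → no match; kept with NULLs on the b side.
- a[1] venue_id=8 → 2 match(es) in b → 2 row(s).
- a[2] venue_id=4 → 1 match(es) in b → 1 row(s).
- a[3] venue_id=7 → no match; kept with NULLs on the b side.
- a[4] venue_id=1 → no match; kept with NULLs on the b side.
- a[5] venue_id=6 → 3 match(es) in b → 3 row(s).
- 1 b row(s) had no a match → kept, a columns NULL.
Total: 6 matched + 4 padded = 10 rows.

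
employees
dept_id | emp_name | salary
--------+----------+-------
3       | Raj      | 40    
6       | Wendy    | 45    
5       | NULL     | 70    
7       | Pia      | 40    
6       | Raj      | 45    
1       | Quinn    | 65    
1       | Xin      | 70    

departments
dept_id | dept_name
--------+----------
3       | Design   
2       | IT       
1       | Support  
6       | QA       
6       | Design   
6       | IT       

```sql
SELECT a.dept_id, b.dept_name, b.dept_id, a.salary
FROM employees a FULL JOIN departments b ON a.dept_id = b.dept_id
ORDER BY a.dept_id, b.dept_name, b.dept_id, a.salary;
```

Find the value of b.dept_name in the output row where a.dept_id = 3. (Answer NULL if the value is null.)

Design

FULL OUTER JOIN keeps every row from both sides; unmatched rows get NULL for the other side's columns.
Matching on a.dept_id = b.dept_id.
Matched pairs: 9; unmatched a rows kept: 2; unmatched b rows kept: 1.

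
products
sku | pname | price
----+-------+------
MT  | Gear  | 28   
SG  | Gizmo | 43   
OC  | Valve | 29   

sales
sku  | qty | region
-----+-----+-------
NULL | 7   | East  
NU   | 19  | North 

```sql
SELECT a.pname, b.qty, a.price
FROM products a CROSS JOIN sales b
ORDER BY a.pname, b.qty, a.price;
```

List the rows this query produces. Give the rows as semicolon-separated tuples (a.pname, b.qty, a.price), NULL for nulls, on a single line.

CROSS JOIN pairs every row of `products` with every row of `sales`: 3 × 2 = 6 rows.
After projecting and ordering:
a.pname | b.qty | a.price
Gear | 7 | 28
Gear | 19 | 28
Gizmo | 7 | 43
Gizmo | 19 | 43
Valve | 7 | 29
Valve | 19 | 29

(Gear, 7, 28); (Gear, 19, 28); (Gizmo, 7, 43); (Gizmo, 19, 43); (Valve, 7, 29); (Valve, 19, 29)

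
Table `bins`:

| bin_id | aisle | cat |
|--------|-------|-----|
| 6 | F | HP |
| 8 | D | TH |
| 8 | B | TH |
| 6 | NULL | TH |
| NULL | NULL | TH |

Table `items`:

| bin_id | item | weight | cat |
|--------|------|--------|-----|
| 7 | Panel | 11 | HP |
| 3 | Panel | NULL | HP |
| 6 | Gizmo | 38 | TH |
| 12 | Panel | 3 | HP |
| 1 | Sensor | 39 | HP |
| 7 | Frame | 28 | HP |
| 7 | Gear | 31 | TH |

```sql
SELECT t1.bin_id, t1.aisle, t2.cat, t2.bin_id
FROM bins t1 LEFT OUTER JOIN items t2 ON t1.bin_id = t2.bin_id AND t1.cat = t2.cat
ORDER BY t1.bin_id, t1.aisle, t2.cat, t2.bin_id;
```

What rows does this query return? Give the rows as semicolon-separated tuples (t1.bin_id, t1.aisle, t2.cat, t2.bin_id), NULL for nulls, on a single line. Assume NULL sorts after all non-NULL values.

(6, F, NULL, NULL); (6, NULL, TH, 6); (8, B, NULL, NULL); (8, D, NULL, NULL); (NULL, NULL, NULL, NULL)

LEFT JOIN keeps every row from `bins`; unmatched rows get NULL for `items`'s columns.
Matching on t1.bin_id = t2.bin_id AND t1.cat = t2.cat. A NULL in a compared column never satisfies the condition.
- t1[0] bin_id=6, cat=HP → no match; kept with NULLs on the t2 side.
- t1[1] bin_id=8, cat=TH → no match; kept with NULLs on the t2 side.
- t1[2] bin_id=8, cat=TH → no match; kept with NULLs on the t2 side.
- t1[3] bin_id=6, cat=TH → 1 match(es) in t2 → 1 row(s).
- t1[4] bin_id=NULL, cat=TH → no match; kept with NULLs on the t2 side.
After projecting and ordering:
t1.bin_id | t1.aisle | t2.cat | t2.bin_id
6 | F | NULL | NULL
6 | NULL | TH | 6
8 | B | NULL | NULL
8 | D | NULL | NULL
NULL | NULL | NULL | NULL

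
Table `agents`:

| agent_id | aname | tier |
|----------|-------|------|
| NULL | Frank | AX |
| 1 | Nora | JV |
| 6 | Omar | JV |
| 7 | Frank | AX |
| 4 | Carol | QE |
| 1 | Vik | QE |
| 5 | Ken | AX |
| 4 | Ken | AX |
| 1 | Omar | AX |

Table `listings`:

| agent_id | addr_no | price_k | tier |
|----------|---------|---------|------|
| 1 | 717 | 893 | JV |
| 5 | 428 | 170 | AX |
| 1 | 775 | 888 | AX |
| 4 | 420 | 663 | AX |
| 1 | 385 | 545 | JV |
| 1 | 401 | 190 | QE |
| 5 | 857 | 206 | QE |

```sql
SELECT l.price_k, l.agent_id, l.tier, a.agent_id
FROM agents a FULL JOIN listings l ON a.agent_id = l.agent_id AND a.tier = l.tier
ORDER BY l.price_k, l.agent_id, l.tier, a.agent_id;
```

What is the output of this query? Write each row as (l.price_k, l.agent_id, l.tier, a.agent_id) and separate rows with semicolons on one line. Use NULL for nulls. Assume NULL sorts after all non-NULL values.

(170, 5, AX, 5); (190, 1, QE, 1); (206, 5, QE, NULL); (545, 1, JV, 1); (663, 4, AX, 4); (888, 1, AX, 1); (893, 1, JV, 1); (NULL, NULL, NULL, 4); (NULL, NULL, NULL, 6); (NULL, NULL, NULL, 7); (NULL, NULL, NULL, NULL)

FULL OUTER JOIN keeps every row from both sides; unmatched rows get NULL for the other side's columns.
Matching on a.agent_id = l.agent_id AND a.tier = l.tier. A NULL in a compared column never satisfies the condition.
Matched pairs: 6; unmatched a rows kept: 4; unmatched l rows kept: 1.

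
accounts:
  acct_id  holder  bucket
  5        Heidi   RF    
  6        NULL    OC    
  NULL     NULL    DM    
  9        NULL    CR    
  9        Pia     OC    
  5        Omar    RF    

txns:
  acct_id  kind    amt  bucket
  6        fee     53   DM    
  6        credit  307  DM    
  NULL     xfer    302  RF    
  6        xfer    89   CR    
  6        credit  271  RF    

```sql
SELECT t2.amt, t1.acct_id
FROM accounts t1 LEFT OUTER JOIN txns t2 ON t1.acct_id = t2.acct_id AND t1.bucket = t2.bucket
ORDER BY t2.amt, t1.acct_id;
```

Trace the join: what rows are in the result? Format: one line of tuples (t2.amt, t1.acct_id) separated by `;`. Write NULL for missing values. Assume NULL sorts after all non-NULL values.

(NULL, 5); (NULL, 5); (NULL, 6); (NULL, 9); (NULL, 9); (NULL, NULL)

LEFT JOIN keeps every row from `accounts`; unmatched rows get NULL for `txns`'s columns.
Matching on t1.acct_id = t2.acct_id AND t1.bucket = t2.bucket. A NULL in a compared column never satisfies the condition.
Matched pairs: 0; unmatched t1 rows kept: 6.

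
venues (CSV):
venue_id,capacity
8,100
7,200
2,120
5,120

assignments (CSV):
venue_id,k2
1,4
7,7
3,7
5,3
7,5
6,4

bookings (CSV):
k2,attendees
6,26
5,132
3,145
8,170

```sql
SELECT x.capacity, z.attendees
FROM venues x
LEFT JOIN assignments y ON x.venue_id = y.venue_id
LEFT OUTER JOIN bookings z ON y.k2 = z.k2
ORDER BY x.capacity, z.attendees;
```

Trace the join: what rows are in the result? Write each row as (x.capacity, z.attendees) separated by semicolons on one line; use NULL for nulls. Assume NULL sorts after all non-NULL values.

(100, NULL); (120, 145); (120, NULL); (200, 132); (200, NULL)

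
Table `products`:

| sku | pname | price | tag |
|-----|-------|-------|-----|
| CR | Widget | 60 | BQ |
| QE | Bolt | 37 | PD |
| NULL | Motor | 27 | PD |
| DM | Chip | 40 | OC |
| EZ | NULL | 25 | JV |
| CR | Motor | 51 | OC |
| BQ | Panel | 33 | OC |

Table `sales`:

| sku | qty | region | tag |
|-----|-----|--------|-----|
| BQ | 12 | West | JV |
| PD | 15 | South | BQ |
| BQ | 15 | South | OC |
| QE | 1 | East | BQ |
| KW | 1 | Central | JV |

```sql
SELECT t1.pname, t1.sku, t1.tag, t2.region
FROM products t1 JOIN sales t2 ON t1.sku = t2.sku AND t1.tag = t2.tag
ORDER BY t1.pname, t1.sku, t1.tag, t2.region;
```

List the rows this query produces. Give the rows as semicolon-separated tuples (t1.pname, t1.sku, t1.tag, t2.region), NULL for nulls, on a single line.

(Panel, BQ, OC, South)

INNER JOIN keeps only pairs where the ON condition holds.
Matching on t1.sku = t2.sku AND t1.tag = t2.tag. A NULL in a compared column never satisfies the condition.
- t1[0] sku=CR, tag=BQ → no match; dropped.
- t1[1] sku=QE, tag=PD → no match; dropped.
- t1[2] sku=NULL, tag=PD → no match; dropped.
- t1[3] sku=DM, tag=OC → no match; dropped.
- t1[4] sku=EZ, tag=JV → no match; dropped.
- t1[5] sku=CR, tag=OC → no match; dropped.
- t1[6] sku=BQ, tag=OC → 1 match(es) in t2 → 1 row(s).
After projecting and ordering:
t1.pname | t1.sku | t1.tag | t2.region
Panel | BQ | OC | South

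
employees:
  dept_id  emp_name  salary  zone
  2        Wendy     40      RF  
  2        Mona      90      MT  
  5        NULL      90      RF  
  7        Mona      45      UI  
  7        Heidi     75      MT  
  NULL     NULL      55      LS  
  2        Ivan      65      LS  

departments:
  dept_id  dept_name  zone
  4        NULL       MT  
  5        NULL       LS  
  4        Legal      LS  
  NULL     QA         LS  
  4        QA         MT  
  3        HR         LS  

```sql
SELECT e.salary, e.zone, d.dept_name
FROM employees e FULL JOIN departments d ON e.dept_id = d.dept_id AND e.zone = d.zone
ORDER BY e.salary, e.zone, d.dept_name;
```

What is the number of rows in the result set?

FULL OUTER JOIN keeps every row from both sides; unmatched rows get NULL for the other side's columns.
Matching on e.dept_id = d.dept_id AND e.zone = d.zone. A NULL in a compared column never satisfies the condition.
Matched pairs: 0; unmatched e rows kept: 7; unmatched d rows kept: 6.
Total: 0 matched + 13 padded = 13 rows.

13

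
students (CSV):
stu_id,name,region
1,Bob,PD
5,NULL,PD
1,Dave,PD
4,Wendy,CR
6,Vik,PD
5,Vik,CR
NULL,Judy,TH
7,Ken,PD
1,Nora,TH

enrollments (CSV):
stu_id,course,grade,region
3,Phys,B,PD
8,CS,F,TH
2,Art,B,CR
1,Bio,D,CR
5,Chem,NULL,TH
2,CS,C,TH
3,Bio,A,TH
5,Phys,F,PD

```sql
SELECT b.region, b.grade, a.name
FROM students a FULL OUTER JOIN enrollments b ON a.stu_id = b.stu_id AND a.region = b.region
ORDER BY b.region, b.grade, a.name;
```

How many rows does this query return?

16

FULL OUTER JOIN keeps every row from both sides; unmatched rows get NULL for the other side's columns.
Matching on a.stu_id = b.stu_id AND a.region = b.region. A NULL in a compared column never satisfies the condition.
- a row (stu_id=1, region=PD): no match → kept, b columns NULL.
- a row (stu_id=5, region=PD): matches 1 b row(s) → 1 output row(s).
- a row (stu_id=1, region=PD): no match → kept, b columns NULL.
- a row (stu_id=4, region=CR): no match → kept, b columns NULL.
- a row (stu_id=6, region=PD): no match → kept, b columns NULL.
- a row (stu_id=5, region=CR): no match → kept, b columns NULL.
- a row (stu_id=NULL, region=TH): no match → kept, b columns NULL.
- a row (stu_id=7, region=PD): no match → kept, b columns NULL.
- a row (stu_id=1, region=TH): no match → kept, b columns NULL.
- 7 b row(s) had no a match → kept, a columns NULL.
Total: 1 matched + 15 padded = 16 rows.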